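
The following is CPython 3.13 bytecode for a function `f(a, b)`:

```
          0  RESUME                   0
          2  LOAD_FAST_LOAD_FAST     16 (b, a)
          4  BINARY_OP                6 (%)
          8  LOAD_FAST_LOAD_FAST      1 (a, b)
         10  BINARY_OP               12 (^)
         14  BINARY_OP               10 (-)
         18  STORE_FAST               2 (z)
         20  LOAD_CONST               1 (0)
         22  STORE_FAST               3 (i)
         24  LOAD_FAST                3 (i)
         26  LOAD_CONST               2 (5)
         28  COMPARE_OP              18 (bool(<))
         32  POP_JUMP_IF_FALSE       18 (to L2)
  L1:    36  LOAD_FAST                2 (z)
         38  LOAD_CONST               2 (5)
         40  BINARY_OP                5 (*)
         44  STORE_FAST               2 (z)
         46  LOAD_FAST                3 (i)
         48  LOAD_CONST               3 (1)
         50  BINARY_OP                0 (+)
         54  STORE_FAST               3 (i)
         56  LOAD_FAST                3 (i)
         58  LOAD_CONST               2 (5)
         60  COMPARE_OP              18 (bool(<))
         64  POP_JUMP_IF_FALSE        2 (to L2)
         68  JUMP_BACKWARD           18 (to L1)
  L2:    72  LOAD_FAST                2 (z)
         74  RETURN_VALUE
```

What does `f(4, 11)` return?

LOAD_FAST_LOAD_FAST b,a → push 11,4
BINARY_OP % → 11 % 4 = 3
LOAD_FAST_LOAD_FAST a,b → push 4,11
BINARY_OP ^ → 4 ^ 11 = 15
BINARY_OP - → 3 - 15 = -12
STORE_FAST z → z=-12
LOAD_CONST → push 0
STORE_FAST i → i=0
LOAD_FAST i → push 0
LOAD_CONST → push 5
COMPARE_OP bool(<) → 0 vs 5 = True
POP_JUMP_IF_FALSE → pop True; no jump
LOAD_FAST z → push -12
LOAD_CONST → push 5
BINARY_OP * → -12 * 5 = -60
STORE_FAST z → z=-60
LOAD_FAST i → push 0
LOAD_CONST → push 1
BINARY_OP + → 0 + 1 = 1
STORE_FAST i → i=1
LOAD_FAST i → push 1
LOAD_CONST → push 5
COMPARE_OP bool(<) → 1 vs 5 = True
POP_JUMP_IF_FALSE → pop True; no jump
LOAD_FAST z → push -60
LOAD_CONST → push 5
BINARY_OP * → -60 * 5 = -300
STORE_FAST z → z=-300
LOAD_FAST i → push 1
LOAD_CONST → push 1
BINARY_OP + → 1 + 1 = 2
STORE_FAST i → i=2
LOAD_FAST i → push 2
LOAD_CONST → push 5
COMPARE_OP bool(<) → 2 vs 5 = True
POP_JUMP_IF_FALSE → pop True; no jump
LOAD_FAST z → push -300
LOAD_CONST → push 5
BINARY_OP * → -300 * 5 = -1500
STORE_FAST z → z=-1500
LOAD_FAST i → push 2
LOAD_CONST → push 1
BINARY_OP + → 2 + 1 = 3
STORE_FAST i → i=3
LOAD_FAST i → push 3
LOAD_CONST → push 5
COMPARE_OP bool(<) → 3 vs 5 = True
POP_JUMP_IF_FALSE → pop True; no jump
LOAD_FAST z → push -1500
LOAD_CONST → push 5
BINARY_OP * → -1500 * 5 = -7500
STORE_FAST z → z=-7500
LOAD_FAST i → push 3
LOAD_CONST → push 1
BINARY_OP + → 3 + 1 = 4
STORE_FAST i → i=4
LOAD_FAST i → push 4
LOAD_CONST → push 5
COMPARE_OP bool(<) → 4 vs 5 = True
POP_JUMP_IF_FALSE → pop True; no jump
LOAD_FAST z → push -7500
LOAD_CONST → push 5
BINARY_OP * → -7500 * 5 = -37500
STORE_FAST z → z=-37500
LOAD_FAST i → push 4
LOAD_CONST → push 1
BINARY_OP + → 4 + 1 = 5
STORE_FAST i → i=5
LOAD_FAST i → push 5
LOAD_CONST → push 5
COMPARE_OP bool(<) → 5 vs 5 = False
POP_JUMP_IF_FALSE → pop False; jump
LOAD_FAST z → push -37500
RETURN_VALUE → return -37500.

-37500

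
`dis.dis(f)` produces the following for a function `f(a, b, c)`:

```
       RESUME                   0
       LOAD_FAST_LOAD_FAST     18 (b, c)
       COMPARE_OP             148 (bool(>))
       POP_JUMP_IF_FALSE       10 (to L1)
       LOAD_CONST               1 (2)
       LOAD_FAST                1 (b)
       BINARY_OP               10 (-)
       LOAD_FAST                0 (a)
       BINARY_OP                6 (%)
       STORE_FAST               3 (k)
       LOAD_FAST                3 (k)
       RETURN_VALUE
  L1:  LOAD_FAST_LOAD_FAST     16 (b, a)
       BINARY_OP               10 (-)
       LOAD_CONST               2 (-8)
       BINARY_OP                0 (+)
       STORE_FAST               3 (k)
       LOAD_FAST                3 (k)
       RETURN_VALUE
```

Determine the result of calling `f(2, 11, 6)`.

1

LOAD_FAST_LOAD_FAST b,c → push 11,6. Stack: [11, 6]
COMPARE_OP bool(>) → 11 vs 6 = True. Stack: [True]
POP_JUMP_IF_FALSE → pop True; no jump. Stack: []
LOAD_CONST → push 2. Stack: [2]
LOAD_FAST b → push 11. Stack: [2, 11]
BINARY_OP - → 2 - 11 = -9. Stack: [-9]
LOAD_FAST a → push 2. Stack: [-9, 2]
BINARY_OP % → -9 % 2 = 1. Stack: [1]
STORE_FAST k → k=1. Stack: []
LOAD_FAST k → push 1. Stack: [1]
RETURN_VALUE → return 1.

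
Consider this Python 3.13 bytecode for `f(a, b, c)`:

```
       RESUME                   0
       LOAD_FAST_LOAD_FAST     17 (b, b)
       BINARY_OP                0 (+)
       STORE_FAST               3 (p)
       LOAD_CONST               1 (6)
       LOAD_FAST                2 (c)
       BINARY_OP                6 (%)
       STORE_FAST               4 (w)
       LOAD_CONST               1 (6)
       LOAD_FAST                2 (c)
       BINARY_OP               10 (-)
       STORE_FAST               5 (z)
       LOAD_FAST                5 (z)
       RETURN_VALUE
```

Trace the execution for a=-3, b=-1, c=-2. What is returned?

LOAD_FAST_LOAD_FAST b,b → push -1,-1. Stack: [-1, -1]
BINARY_OP + → -1 + -1 = -2. Stack: [-2]
STORE_FAST p → p=-2. Stack: []
LOAD_CONST → push 6. Stack: [6]
LOAD_FAST c → push -2. Stack: [6, -2]
BINARY_OP % → 6 % -2 = 0. Stack: [0]
STORE_FAST w → w=0. Stack: []
LOAD_CONST → push 6. Stack: [6]
LOAD_FAST c → push -2. Stack: [6, -2]
BINARY_OP - → 6 - -2 = 8. Stack: [8]
STORE_FAST z → z=8. Stack: []
LOAD_FAST z → push 8. Stack: [8]
RETURN_VALUE → return 8.

8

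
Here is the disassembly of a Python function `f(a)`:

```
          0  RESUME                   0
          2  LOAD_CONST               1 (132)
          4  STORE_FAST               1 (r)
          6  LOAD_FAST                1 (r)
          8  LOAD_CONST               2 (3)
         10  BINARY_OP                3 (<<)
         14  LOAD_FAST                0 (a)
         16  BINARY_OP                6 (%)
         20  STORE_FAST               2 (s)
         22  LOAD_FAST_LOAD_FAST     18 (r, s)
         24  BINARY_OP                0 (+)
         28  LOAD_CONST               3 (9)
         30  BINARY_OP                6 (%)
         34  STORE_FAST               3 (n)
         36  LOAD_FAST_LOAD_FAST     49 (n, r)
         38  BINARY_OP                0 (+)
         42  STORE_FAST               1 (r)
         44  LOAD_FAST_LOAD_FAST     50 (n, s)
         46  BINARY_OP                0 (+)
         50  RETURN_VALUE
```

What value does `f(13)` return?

3

LOAD_CONST → push 132. Stack: [132]
STORE_FAST r → r=132. Stack: []
LOAD_FAST r → push 132. Stack: [132]
LOAD_CONST → push 3. Stack: [132, 3]
BINARY_OP << → 132 << 3 = 1056. Stack: [1056]
LOAD_FAST a → push 13. Stack: [1056, 13]
BINARY_OP % → 1056 % 13 = 3. Stack: [3]
STORE_FAST s → s=3. Stack: []
LOAD_FAST_LOAD_FAST r,s → push 132,3. Stack: [132, 3]
BINARY_OP + → 132 + 3 = 135. Stack: [135]
LOAD_CONST → push 9. Stack: [135, 9]
BINARY_OP % → 135 % 9 = 0. Stack: [0]
STORE_FAST n → n=0. Stack: []
LOAD_FAST_LOAD_FAST n,r → push 0,132. Stack: [0, 132]
BINARY_OP + → 0 + 132 = 132. Stack: [132]
STORE_FAST r → r=132. Stack: []
LOAD_FAST_LOAD_FAST n,s → push 0,3. Stack: [0, 3]
BINARY_OP + → 0 + 3 = 3. Stack: [3]
RETURN_VALUE → return 3.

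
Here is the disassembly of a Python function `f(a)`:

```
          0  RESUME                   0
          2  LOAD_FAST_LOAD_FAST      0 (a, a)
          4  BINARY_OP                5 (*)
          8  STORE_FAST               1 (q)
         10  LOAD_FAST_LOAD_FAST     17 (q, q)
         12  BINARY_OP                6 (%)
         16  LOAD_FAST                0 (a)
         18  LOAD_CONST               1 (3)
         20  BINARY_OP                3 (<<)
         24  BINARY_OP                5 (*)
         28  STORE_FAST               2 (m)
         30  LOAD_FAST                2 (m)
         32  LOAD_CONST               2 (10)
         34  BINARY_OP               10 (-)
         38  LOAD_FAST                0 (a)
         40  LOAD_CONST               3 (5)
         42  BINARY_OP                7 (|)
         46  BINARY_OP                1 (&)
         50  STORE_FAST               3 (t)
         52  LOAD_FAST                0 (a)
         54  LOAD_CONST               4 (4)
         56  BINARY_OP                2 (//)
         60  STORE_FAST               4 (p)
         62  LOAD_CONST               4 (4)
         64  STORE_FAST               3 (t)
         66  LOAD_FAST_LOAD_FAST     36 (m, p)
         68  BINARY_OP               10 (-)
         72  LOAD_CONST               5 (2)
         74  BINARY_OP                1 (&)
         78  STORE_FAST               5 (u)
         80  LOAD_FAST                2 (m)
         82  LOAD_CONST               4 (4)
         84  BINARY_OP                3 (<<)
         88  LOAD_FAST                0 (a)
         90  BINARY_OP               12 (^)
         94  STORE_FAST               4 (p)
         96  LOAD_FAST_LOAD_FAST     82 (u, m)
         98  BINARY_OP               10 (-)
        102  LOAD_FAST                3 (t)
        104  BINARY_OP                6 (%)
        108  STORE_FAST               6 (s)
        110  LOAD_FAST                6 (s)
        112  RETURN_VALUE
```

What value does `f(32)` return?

LOAD_FAST_LOAD_FAST a,a → push 32,32. Stack: [32, 32]
BINARY_OP * → 32 * 32 = 1024. Stack: [1024]
STORE_FAST q → q=1024. Stack: []
LOAD_FAST_LOAD_FAST q,q → push 1024,1024. Stack: [1024, 1024]
BINARY_OP % → 1024 % 1024 = 0. Stack: [0]
LOAD_FAST a → push 32. Stack: [0, 32]
LOAD_CONST → push 3. Stack: [0, 32, 3]
BINARY_OP << → 32 << 3 = 256. Stack: [0, 256]
BINARY_OP * → 0 * 256 = 0. Stack: [0]
STORE_FAST m → m=0. Stack: []
LOAD_FAST m → push 0. Stack: [0]
LOAD_CONST → push 10. Stack: [0, 10]
BINARY_OP - → 0 - 10 = -10. Stack: [-10]
LOAD_FAST a → push 32. Stack: [-10, 32]
LOAD_CONST → push 5. Stack: [-10, 32, 5]
BINARY_OP | → 32 | 5 = 37. Stack: [-10, 37]
BINARY_OP & → -10 & 37 = 36. Stack: [36]
STORE_FAST t → t=36. Stack: []
LOAD_FAST a → push 32. Stack: [32]
LOAD_CONST → push 4. Stack: [32, 4]
BINARY_OP // → 32 // 4 = 8. Stack: [8]
STORE_FAST p → p=8. Stack: []
LOAD_CONST → push 4. Stack: [4]
STORE_FAST t → t=4. Stack: []
LOAD_FAST_LOAD_FAST m,p → push 0,8. Stack: [0, 8]
BINARY_OP - → 0 - 8 = -8. Stack: [-8]
LOAD_CONST → push 2. Stack: [-8, 2]
BINARY_OP & → -8 & 2 = 0. Stack: [0]
STORE_FAST u → u=0. Stack: []
LOAD_FAST m → push 0. Stack: [0]
LOAD_CONST → push 4. Stack: [0, 4]
BINARY_OP << → 0 << 4 = 0. Stack: [0]
LOAD_FAST a → push 32. Stack: [0, 32]
BINARY_OP ^ → 0 ^ 32 = 32. Stack: [32]
STORE_FAST p → p=32. Stack: []
LOAD_FAST_LOAD_FAST u,m → push 0,0. Stack: [0, 0]
BINARY_OP - → 0 - 0 = 0. Stack: [0]
LOAD_FAST t → push 4. Stack: [0, 4]
BINARY_OP % → 0 % 4 = 0. Stack: [0]
STORE_FAST s → s=0. Stack: []
LOAD_FAST s → push 0. Stack: [0]
RETURN_VALUE → return 0.

0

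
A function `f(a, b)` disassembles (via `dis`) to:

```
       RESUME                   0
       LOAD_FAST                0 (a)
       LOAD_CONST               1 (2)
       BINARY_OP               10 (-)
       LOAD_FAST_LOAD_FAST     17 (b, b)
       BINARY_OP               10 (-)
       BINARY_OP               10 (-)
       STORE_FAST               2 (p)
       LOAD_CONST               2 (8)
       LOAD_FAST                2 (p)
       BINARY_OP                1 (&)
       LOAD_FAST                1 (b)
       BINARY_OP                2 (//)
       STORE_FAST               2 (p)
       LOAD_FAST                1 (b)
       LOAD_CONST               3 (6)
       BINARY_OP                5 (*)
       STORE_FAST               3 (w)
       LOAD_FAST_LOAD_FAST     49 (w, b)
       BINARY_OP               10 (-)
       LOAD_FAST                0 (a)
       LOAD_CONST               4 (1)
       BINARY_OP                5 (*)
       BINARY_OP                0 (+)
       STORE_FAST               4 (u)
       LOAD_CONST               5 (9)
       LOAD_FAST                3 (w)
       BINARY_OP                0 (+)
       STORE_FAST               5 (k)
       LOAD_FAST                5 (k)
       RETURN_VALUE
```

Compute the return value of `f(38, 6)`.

LOAD_FAST a → push 38. Stack: [38]
LOAD_CONST → push 2. Stack: [38, 2]
BINARY_OP - → 38 - 2 = 36. Stack: [36]
LOAD_FAST_LOAD_FAST b,b → push 6,6. Stack: [36, 6, 6]
BINARY_OP - → 6 - 6 = 0. Stack: [36, 0]
BINARY_OP - → 36 - 0 = 36. Stack: [36]
STORE_FAST p → p=36. Stack: []
LOAD_CONST → push 8. Stack: [8]
LOAD_FAST p → push 36. Stack: [8, 36]
BINARY_OP & → 8 & 36 = 0. Stack: [0]
LOAD_FAST b → push 6. Stack: [0, 6]
BINARY_OP // → 0 // 6 = 0. Stack: [0]
STORE_FAST p → p=0. Stack: []
LOAD_FAST b → push 6. Stack: [6]
LOAD_CONST → push 6. Stack: [6, 6]
BINARY_OP * → 6 * 6 = 36. Stack: [36]
STORE_FAST w → w=36. Stack: []
LOAD_FAST_LOAD_FAST w,b → push 36,6. Stack: [36, 6]
BINARY_OP - → 36 - 6 = 30. Stack: [30]
LOAD_FAST a → push 38. Stack: [30, 38]
LOAD_CONST → push 1. Stack: [30, 38, 1]
BINARY_OP * → 38 * 1 = 38. Stack: [30, 38]
BINARY_OP + → 30 + 38 = 68. Stack: [68]
STORE_FAST u → u=68. Stack: []
LOAD_CONST → push 9. Stack: [9]
LOAD_FAST w → push 36. Stack: [9, 36]
BINARY_OP + → 9 + 36 = 45. Stack: [45]
STORE_FAST k → k=45. Stack: []
LOAD_FAST k → push 45. Stack: [45]
RETURN_VALUE → return 45.

45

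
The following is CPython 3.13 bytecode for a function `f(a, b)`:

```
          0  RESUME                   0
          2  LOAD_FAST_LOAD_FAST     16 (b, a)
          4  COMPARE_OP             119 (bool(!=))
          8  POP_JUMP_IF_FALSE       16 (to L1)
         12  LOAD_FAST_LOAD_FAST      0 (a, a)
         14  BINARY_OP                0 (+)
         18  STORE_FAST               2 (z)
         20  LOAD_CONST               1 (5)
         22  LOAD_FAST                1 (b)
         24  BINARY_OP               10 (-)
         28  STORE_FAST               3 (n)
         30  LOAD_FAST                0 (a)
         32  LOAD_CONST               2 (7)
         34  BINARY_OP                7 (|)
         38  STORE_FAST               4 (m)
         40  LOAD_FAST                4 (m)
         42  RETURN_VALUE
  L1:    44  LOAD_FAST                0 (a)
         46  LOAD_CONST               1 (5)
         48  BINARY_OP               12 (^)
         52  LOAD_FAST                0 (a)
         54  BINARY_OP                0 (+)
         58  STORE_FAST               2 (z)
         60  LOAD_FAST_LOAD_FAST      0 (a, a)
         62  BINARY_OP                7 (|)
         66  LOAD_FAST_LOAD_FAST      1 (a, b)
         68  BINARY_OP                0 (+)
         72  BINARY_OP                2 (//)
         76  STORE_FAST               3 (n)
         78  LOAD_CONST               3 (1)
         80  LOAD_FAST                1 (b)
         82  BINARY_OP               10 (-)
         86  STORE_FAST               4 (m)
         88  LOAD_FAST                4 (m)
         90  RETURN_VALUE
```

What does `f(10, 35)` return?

15

LOAD_FAST_LOAD_FAST b,a → push 35,10. Stack: [35, 10]
COMPARE_OP bool(!=) → 35 vs 10 = True. Stack: [True]
POP_JUMP_IF_FALSE → pop True; no jump. Stack: []
LOAD_FAST_LOAD_FAST a,a → push 10,10. Stack: [10, 10]
BINARY_OP + → 10 + 10 = 20. Stack: [20]
STORE_FAST z → z=20. Stack: []
LOAD_CONST → push 5. Stack: [5]
LOAD_FAST b → push 35. Stack: [5, 35]
BINARY_OP - → 5 - 35 = -30. Stack: [-30]
STORE_FAST n → n=-30. Stack: []
LOAD_FAST a → push 10. Stack: [10]
LOAD_CONST → push 7. Stack: [10, 7]
BINARY_OP | → 10 | 7 = 15. Stack: [15]
STORE_FAST m → m=15. Stack: []
LOAD_FAST m → push 15. Stack: [15]
RETURN_VALUE → return 15.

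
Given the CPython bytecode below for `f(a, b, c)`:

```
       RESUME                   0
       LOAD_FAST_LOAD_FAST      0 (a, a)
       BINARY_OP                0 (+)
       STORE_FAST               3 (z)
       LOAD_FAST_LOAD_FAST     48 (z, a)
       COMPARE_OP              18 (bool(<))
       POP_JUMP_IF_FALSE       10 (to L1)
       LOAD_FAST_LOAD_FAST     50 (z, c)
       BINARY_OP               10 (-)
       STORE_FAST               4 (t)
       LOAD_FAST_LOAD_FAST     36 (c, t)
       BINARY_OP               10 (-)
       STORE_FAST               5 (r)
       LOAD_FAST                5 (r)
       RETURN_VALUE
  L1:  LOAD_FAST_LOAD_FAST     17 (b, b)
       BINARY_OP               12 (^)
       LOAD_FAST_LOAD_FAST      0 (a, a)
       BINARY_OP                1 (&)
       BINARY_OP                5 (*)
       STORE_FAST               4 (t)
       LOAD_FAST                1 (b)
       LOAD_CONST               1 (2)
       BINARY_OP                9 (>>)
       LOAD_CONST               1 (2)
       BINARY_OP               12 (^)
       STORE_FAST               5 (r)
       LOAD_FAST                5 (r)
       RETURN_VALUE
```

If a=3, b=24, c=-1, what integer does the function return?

LOAD_FAST_LOAD_FAST a,a → push 3,3. Stack: [3, 3]
BINARY_OP + → 3 + 3 = 6. Stack: [6]
STORE_FAST z → z=6. Stack: []
LOAD_FAST_LOAD_FAST z,a → push 6,3. Stack: [6, 3]
COMPARE_OP bool(<) → 6 vs 3 = False. Stack: [False]
POP_JUMP_IF_FALSE → pop False; jump. Stack: []
LOAD_FAST_LOAD_FAST b,b → push 24,24. Stack: [24, 24]
BINARY_OP ^ → 24 ^ 24 = 0. Stack: [0]
LOAD_FAST_LOAD_FAST a,a → push 3,3. Stack: [0, 3, 3]
BINARY_OP & → 3 & 3 = 3. Stack: [0, 3]
BINARY_OP * → 0 * 3 = 0. Stack: [0]
STORE_FAST t → t=0. Stack: []
LOAD_FAST b → push 24. Stack: [24]
LOAD_CONST → push 2. Stack: [24, 2]
BINARY_OP >> → 24 >> 2 = 6. Stack: [6]
LOAD_CONST → push 2. Stack: [6, 2]
BINARY_OP ^ → 6 ^ 2 = 4. Stack: [4]
STORE_FAST r → r=4. Stack: []
LOAD_FAST r → push 4. Stack: [4]
RETURN_VALUE → return 4.

4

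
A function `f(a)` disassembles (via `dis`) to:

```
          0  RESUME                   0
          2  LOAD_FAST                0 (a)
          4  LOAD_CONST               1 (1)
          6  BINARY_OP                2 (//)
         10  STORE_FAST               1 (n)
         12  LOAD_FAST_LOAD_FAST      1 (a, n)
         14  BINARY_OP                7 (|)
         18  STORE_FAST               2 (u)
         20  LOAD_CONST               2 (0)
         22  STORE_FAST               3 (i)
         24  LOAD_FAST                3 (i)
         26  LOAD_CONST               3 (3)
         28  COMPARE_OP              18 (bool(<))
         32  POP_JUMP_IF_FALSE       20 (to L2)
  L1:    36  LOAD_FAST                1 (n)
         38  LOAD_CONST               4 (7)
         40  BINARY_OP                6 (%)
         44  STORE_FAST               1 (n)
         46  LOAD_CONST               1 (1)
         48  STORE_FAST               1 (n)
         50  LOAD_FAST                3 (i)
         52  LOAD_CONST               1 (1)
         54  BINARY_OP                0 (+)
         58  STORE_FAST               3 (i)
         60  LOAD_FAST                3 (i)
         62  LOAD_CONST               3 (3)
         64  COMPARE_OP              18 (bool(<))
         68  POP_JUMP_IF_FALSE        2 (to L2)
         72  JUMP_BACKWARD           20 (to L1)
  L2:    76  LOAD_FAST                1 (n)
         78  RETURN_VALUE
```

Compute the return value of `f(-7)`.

LOAD_FAST a → push -7. Stack: [-7]
LOAD_CONST → push 1. Stack: [-7, 1]
BINARY_OP // → -7 // 1 = -7. Stack: [-7]
STORE_FAST n → n=-7. Stack: []
LOAD_FAST_LOAD_FAST a,n → push -7,-7. Stack: [-7, -7]
BINARY_OP | → -7 | -7 = -7. Stack: [-7]
STORE_FAST u → u=-7. Stack: []
LOAD_CONST → push 0. Stack: [0]
STORE_FAST i → i=0. Stack: []
LOAD_FAST i → push 0. Stack: [0]
LOAD_CONST → push 3. Stack: [0, 3]
COMPARE_OP bool(<) → 0 vs 3 = True. Stack: [True]
POP_JUMP_IF_FALSE → pop True; no jump. Stack: []
LOAD_FAST n → push -7. Stack: [-7]
LOAD_CONST → push 7. Stack: [-7, 7]
BINARY_OP % → -7 % 7 = 0. Stack: [0]
STORE_FAST n → n=0. Stack: []
LOAD_CONST → push 1. Stack: [1]
STORE_FAST n → n=1. Stack: []
LOAD_FAST i → push 0. Stack: [0]
LOAD_CONST → push 1. Stack: [0, 1]
BINARY_OP + → 0 + 1 = 1. Stack: [1]
STORE_FAST i → i=1. Stack: []
LOAD_FAST i → push 1. Stack: [1]
LOAD_CONST → push 3. Stack: [1, 3]
COMPARE_OP bool(<) → 1 vs 3 = True. Stack: [True]
POP_JUMP_IF_FALSE → pop True; no jump. Stack: []
LOAD_FAST n → push 1. Stack: [1]
LOAD_CONST → push 7. Stack: [1, 7]
BINARY_OP % → 1 % 7 = 1. Stack: [1]
STORE_FAST n → n=1. Stack: []
LOAD_CONST → push 1. Stack: [1]
STORE_FAST n → n=1. Stack: []
LOAD_FAST i → push 1. Stack: [1]
LOAD_CONST → push 1. Stack: [1, 1]
BINARY_OP + → 1 + 1 = 2. Stack: [2]
STORE_FAST i → i=2. Stack: []
LOAD_FAST i → push 2. Stack: [2]
LOAD_CONST → push 3. Stack: [2, 3]
COMPARE_OP bool(<) → 2 vs 3 = True. Stack: [True]
POP_JUMP_IF_FALSE → pop True; no jump. Stack: []
LOAD_FAST n → push 1. Stack: [1]
LOAD_CONST → push 7. Stack: [1, 7]
BINARY_OP % → 1 % 7 = 1. Stack: [1]
STORE_FAST n → n=1. Stack: []
LOAD_CONST → push 1. Stack: [1]
STORE_FAST n → n=1. Stack: []
LOAD_FAST i → push 2. Stack: [2]
LOAD_CONST → push 1. Stack: [2, 1]
BINARY_OP + → 2 + 1 = 3. Stack: [3]
STORE_FAST i → i=3. Stack: []
LOAD_FAST i → push 3. Stack: [3]
LOAD_CONST → push 3. Stack: [3, 3]
COMPARE_OP bool(<) → 3 vs 3 = False. Stack: [False]
POP_JUMP_IF_FALSE → pop False; jump. Stack: []
LOAD_FAST n → push 1. Stack: [1]
RETURN_VALUE → return 1.

1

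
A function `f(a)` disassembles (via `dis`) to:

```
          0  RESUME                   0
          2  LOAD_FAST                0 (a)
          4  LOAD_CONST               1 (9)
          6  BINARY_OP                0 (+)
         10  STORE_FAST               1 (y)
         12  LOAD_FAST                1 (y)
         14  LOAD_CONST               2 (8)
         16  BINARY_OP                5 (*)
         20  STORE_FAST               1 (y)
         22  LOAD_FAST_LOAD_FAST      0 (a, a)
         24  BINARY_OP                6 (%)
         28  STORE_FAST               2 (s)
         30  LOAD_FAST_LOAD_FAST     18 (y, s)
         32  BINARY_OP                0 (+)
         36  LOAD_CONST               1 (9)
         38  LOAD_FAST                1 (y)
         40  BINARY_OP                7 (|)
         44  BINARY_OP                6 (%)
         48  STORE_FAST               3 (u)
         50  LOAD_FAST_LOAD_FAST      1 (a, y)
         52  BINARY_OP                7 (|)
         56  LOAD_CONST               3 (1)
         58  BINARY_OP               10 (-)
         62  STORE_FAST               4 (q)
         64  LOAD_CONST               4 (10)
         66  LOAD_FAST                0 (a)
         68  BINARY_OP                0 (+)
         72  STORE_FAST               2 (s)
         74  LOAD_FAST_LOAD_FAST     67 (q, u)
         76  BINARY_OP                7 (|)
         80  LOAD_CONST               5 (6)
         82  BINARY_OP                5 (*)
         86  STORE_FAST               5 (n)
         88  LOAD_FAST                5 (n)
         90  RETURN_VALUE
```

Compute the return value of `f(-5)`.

LOAD_FAST a → push -5. Stack: [-5]
LOAD_CONST → push 9. Stack: [-5, 9]
BINARY_OP + → -5 + 9 = 4. Stack: [4]
STORE_FAST y → y=4. Stack: []
LOAD_FAST y → push 4. Stack: [4]
LOAD_CONST → push 8. Stack: [4, 8]
BINARY_OP * → 4 * 8 = 32. Stack: [32]
STORE_FAST y → y=32. Stack: []
LOAD_FAST_LOAD_FAST a,a → push -5,-5. Stack: [-5, -5]
BINARY_OP % → -5 % -5 = 0. Stack: [0]
STORE_FAST s → s=0. Stack: []
LOAD_FAST_LOAD_FAST y,s → push 32,0. Stack: [32, 0]
BINARY_OP + → 32 + 0 = 32. Stack: [32]
LOAD_CONST → push 9. Stack: [32, 9]
LOAD_FAST y → push 32. Stack: [32, 9, 32]
BINARY_OP | → 9 | 32 = 41. Stack: [32, 41]
BINARY_OP % → 32 % 41 = 32. Stack: [32]
STORE_FAST u → u=32. Stack: []
LOAD_FAST_LOAD_FAST a,y → push -5,32. Stack: [-5, 32]
BINARY_OP | → -5 | 32 = -5. Stack: [-5]
LOAD_CONST → push 1. Stack: [-5, 1]
BINARY_OP - → -5 - 1 = -6. Stack: [-6]
STORE_FAST q → q=-6. Stack: []
LOAD_CONST → push 10. Stack: [10]
LOAD_FAST a → push -5. Stack: [10, -5]
BINARY_OP + → 10 + -5 = 5. Stack: [5]
STORE_FAST s → s=5. Stack: []
LOAD_FAST_LOAD_FAST q,u → push -6,32. Stack: [-6, 32]
BINARY_OP | → -6 | 32 = -6. Stack: [-6]
LOAD_CONST → push 6. Stack: [-6, 6]
BINARY_OP * → -6 * 6 = -36. Stack: [-36]
STORE_FAST n → n=-36. Stack: []
LOAD_FAST n → push -36. Stack: [-36]
RETURN_VALUE → return -36.

-36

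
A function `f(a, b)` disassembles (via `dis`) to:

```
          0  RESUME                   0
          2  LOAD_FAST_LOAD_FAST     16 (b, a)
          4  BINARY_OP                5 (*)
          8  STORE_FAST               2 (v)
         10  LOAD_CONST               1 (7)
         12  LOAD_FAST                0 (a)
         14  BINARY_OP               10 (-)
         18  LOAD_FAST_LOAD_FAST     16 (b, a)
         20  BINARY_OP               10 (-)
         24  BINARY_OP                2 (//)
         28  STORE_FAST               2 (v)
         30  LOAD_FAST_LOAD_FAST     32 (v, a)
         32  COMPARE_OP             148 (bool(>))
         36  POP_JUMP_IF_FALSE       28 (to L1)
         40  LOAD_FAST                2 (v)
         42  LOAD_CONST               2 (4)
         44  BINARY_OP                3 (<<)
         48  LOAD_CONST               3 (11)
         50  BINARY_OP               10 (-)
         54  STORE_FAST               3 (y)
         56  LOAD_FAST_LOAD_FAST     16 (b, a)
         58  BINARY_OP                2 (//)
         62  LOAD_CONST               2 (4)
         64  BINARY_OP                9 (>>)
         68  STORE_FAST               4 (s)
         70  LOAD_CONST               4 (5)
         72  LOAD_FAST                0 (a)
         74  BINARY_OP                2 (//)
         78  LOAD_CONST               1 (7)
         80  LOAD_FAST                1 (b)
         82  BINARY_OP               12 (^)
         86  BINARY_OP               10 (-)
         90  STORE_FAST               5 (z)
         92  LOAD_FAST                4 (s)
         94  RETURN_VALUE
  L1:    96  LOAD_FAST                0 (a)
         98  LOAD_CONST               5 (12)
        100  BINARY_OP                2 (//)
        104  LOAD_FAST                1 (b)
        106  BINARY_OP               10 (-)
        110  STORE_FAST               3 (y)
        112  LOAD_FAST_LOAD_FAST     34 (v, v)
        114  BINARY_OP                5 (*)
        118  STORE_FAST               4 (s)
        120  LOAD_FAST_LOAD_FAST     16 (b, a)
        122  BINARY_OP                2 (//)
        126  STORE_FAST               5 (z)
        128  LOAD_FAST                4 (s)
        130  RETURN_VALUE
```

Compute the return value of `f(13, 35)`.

1

LOAD_FAST_LOAD_FAST b,a → push 35,13. Stack: [35, 13]
BINARY_OP * → 35 * 13 = 455. Stack: [455]
STORE_FAST v → v=455. Stack: []
LOAD_CONST → push 7. Stack: [7]
LOAD_FAST a → push 13. Stack: [7, 13]
BINARY_OP - → 7 - 13 = -6. Stack: [-6]
LOAD_FAST_LOAD_FAST b,a → push 35,13. Stack: [-6, 35, 13]
BINARY_OP - → 35 - 13 = 22. Stack: [-6, 22]
BINARY_OP // → -6 // 22 = -1. Stack: [-1]
STORE_FAST v → v=-1. Stack: []
LOAD_FAST_LOAD_FAST v,a → push -1,13. Stack: [-1, 13]
COMPARE_OP bool(>) → -1 vs 13 = False. Stack: [False]
POP_JUMP_IF_FALSE → pop False; jump. Stack: []
LOAD_FAST a → push 13. Stack: [13]
LOAD_CONST → push 12. Stack: [13, 12]
BINARY_OP // → 13 // 12 = 1. Stack: [1]
LOAD_FAST b → push 35. Stack: [1, 35]
BINARY_OP - → 1 - 35 = -34. Stack: [-34]
STORE_FAST y → y=-34. Stack: []
LOAD_FAST_LOAD_FAST v,v → push -1,-1. Stack: [-1, -1]
BINARY_OP * → -1 * -1 = 1. Stack: [1]
STORE_FAST s → s=1. Stack: []
LOAD_FAST_LOAD_FAST b,a → push 35,13. Stack: [35, 13]
BINARY_OP // → 35 // 13 = 2. Stack: [2]
STORE_FAST z → z=2. Stack: []
LOAD_FAST s → push 1. Stack: [1]
RETURN_VALUE → return 1.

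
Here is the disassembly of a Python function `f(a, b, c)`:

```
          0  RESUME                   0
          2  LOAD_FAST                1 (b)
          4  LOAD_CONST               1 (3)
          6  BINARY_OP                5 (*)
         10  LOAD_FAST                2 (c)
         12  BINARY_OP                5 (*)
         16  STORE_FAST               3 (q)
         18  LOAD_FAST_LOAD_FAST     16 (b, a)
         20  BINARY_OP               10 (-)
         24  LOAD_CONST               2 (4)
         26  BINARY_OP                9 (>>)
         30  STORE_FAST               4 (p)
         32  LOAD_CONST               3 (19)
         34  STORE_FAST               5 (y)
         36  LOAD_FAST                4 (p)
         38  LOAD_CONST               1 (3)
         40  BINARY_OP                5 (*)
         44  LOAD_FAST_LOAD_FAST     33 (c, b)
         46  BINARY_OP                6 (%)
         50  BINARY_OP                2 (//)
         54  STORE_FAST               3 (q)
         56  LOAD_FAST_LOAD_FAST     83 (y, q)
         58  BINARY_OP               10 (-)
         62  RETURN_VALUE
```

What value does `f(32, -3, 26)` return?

10

LOAD_FAST b → push -3. Stack: [-3]
LOAD_CONST → push 3. Stack: [-3, 3]
BINARY_OP * → -3 * 3 = -9. Stack: [-9]
LOAD_FAST c → push 26. Stack: [-9, 26]
BINARY_OP * → -9 * 26 = -234. Stack: [-234]
STORE_FAST q → q=-234. Stack: []
LOAD_FAST_LOAD_FAST b,a → push -3,32. Stack: [-3, 32]
BINARY_OP - → -3 - 32 = -35. Stack: [-35]
LOAD_CONST → push 4. Stack: [-35, 4]
BINARY_OP >> → -35 >> 4 = -3. Stack: [-3]
STORE_FAST p → p=-3. Stack: []
LOAD_CONST → push 19. Stack: [19]
STORE_FAST y → y=19. Stack: []
LOAD_FAST p → push -3. Stack: [-3]
LOAD_CONST → push 3. Stack: [-3, 3]
BINARY_OP * → -3 * 3 = -9. Stack: [-9]
LOAD_FAST_LOAD_FAST c,b → push 26,-3. Stack: [-9, 26, -3]
BINARY_OP % → 26 % -3 = -1. Stack: [-9, -1]
BINARY_OP // → -9 // -1 = 9. Stack: [9]
STORE_FAST q → q=9. Stack: []
LOAD_FAST_LOAD_FAST y,q → push 19,9. Stack: [19, 9]
BINARY_OP - → 19 - 9 = 10. Stack: [10]
RETURN_VALUE → return 10.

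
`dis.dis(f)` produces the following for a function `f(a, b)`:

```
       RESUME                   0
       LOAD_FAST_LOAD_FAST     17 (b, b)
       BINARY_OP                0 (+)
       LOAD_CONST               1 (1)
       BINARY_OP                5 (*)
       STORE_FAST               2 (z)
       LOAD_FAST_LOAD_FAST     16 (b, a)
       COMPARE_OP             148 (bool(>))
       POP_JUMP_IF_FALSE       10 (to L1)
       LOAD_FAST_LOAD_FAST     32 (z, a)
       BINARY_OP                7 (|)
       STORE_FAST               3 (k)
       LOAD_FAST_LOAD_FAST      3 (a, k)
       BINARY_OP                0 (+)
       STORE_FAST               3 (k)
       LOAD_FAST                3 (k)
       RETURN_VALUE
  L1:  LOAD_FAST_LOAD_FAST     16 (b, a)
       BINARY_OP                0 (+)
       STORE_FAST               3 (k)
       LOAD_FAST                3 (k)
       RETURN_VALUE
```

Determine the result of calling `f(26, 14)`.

40

LOAD_FAST_LOAD_FAST b,b → push 14,14. Stack: [14, 14]
BINARY_OP + → 14 + 14 = 28. Stack: [28]
LOAD_CONST → push 1. Stack: [28, 1]
BINARY_OP * → 28 * 1 = 28. Stack: [28]
STORE_FAST z → z=28. Stack: []
LOAD_FAST_LOAD_FAST b,a → push 14,26. Stack: [14, 26]
COMPARE_OP bool(>) → 14 vs 26 = False. Stack: [False]
POP_JUMP_IF_FALSE → pop False; jump. Stack: []
LOAD_FAST_LOAD_FAST b,a → push 14,26. Stack: [14, 26]
BINARY_OP + → 14 + 26 = 40. Stack: [40]
STORE_FAST k → k=40. Stack: []
LOAD_FAST k → push 40. Stack: [40]
RETURN_VALUE → return 40.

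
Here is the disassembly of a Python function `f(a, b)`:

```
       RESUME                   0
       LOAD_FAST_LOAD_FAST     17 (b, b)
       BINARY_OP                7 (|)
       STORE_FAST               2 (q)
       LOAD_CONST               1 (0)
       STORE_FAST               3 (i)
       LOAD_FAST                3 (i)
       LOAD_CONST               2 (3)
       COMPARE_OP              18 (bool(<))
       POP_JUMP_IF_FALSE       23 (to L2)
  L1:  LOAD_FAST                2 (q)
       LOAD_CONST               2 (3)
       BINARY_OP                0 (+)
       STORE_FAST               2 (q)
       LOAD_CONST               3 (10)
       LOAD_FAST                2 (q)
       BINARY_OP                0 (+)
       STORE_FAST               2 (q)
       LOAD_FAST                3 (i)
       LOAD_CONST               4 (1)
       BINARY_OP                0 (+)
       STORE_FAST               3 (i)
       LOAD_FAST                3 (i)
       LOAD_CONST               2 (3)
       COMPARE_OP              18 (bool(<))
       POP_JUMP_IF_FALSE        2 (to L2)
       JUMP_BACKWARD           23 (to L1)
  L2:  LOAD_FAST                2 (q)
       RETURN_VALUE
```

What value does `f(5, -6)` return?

LOAD_FAST_LOAD_FAST b,b → push -6,-6. Stack: [-6, -6]
BINARY_OP | → -6 | -6 = -6. Stack: [-6]
STORE_FAST q → q=-6. Stack: []
LOAD_CONST → push 0. Stack: [0]
STORE_FAST i → i=0. Stack: []
LOAD_FAST i → push 0. Stack: [0]
LOAD_CONST → push 3. Stack: [0, 3]
COMPARE_OP bool(<) → 0 vs 3 = True. Stack: [True]
POP_JUMP_IF_FALSE → pop True; no jump. Stack: []
LOAD_FAST q → push -6. Stack: [-6]
LOAD_CONST → push 3. Stack: [-6, 3]
BINARY_OP + → -6 + 3 = -3. Stack: [-3]
STORE_FAST q → q=-3. Stack: []
LOAD_CONST → push 10. Stack: [10]
LOAD_FAST q → push -3. Stack: [10, -3]
BINARY_OP + → 10 + -3 = 7. Stack: [7]
STORE_FAST q → q=7. Stack: []
LOAD_FAST i → push 0. Stack: [0]
LOAD_CONST → push 1. Stack: [0, 1]
BINARY_OP + → 0 + 1 = 1. Stack: [1]
STORE_FAST i → i=1. Stack: []
LOAD_FAST i → push 1. Stack: [1]
LOAD_CONST → push 3. Stack: [1, 3]
COMPARE_OP bool(<) → 1 vs 3 = True. Stack: [True]
POP_JUMP_IF_FALSE → pop True; no jump. Stack: []
LOAD_FAST q → push 7. Stack: [7]
LOAD_CONST → push 3. Stack: [7, 3]
BINARY_OP + → 7 + 3 = 10. Stack: [10]
STORE_FAST q → q=10. Stack: []
LOAD_CONST → push 10. Stack: [10]
LOAD_FAST q → push 10. Stack: [10, 10]
BINARY_OP + → 10 + 10 = 20. Stack: [20]
STORE_FAST q → q=20. Stack: []
LOAD_FAST i → push 1. Stack: [1]
LOAD_CONST → push 1. Stack: [1, 1]
BINARY_OP + → 1 + 1 = 2. Stack: [2]
STORE_FAST i → i=2. Stack: []
LOAD_FAST i → push 2. Stack: [2]
LOAD_CONST → push 3. Stack: [2, 3]
COMPARE_OP bool(<) → 2 vs 3 = True. Stack: [True]
POP_JUMP_IF_FALSE → pop True; no jump. Stack: []
LOAD_FAST q → push 20. Stack: [20]
LOAD_CONST → push 3. Stack: [20, 3]
BINARY_OP + → 20 + 3 = 23. Stack: [23]
STORE_FAST q → q=23. Stack: []
LOAD_CONST → push 10. Stack: [10]
LOAD_FAST q → push 23. Stack: [10, 23]
BINARY_OP + → 10 + 23 = 33. Stack: [33]
STORE_FAST q → q=33. Stack: []
LOAD_FAST i → push 2. Stack: [2]
LOAD_CONST → push 1. Stack: [2, 1]
BINARY_OP + → 2 + 1 = 3. Stack: [3]
STORE_FAST i → i=3. Stack: []
LOAD_FAST i → push 3. Stack: [3]
LOAD_CONST → push 3. Stack: [3, 3]
COMPARE_OP bool(<) → 3 vs 3 = False. Stack: [False]
POP_JUMP_IF_FALSE → pop False; jump. Stack: []
LOAD_FAST q → push 33. Stack: [33]
RETURN_VALUE → return 33.

33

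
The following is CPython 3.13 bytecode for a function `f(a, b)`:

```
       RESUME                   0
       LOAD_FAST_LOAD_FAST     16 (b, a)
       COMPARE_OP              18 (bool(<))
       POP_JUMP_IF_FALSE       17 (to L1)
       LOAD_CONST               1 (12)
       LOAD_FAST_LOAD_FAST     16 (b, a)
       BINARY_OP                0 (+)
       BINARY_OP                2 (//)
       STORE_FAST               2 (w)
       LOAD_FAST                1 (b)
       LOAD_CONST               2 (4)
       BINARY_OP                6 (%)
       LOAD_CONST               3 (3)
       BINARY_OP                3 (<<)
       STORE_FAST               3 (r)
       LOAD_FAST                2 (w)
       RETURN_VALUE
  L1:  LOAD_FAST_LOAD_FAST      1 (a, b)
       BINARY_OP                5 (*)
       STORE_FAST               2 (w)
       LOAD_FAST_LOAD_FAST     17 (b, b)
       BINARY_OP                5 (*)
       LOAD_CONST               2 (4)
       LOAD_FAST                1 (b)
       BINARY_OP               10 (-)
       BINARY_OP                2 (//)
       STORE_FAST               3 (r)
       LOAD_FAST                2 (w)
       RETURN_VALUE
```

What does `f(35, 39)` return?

LOAD_FAST_LOAD_FAST b,a → push 39,35. Stack: [39, 35]
COMPARE_OP bool(<) → 39 vs 35 = False. Stack: [False]
POP_JUMP_IF_FALSE → pop False; jump. Stack: []
LOAD_FAST_LOAD_FAST a,b → push 35,39. Stack: [35, 39]
BINARY_OP * → 35 * 39 = 1365. Stack: [1365]
STORE_FAST w → w=1365. Stack: []
LOAD_FAST_LOAD_FAST b,b → push 39,39. Stack: [39, 39]
BINARY_OP * → 39 * 39 = 1521. Stack: [1521]
LOAD_CONST → push 4. Stack: [1521, 4]
LOAD_FAST b → push 39. Stack: [1521, 4, 39]
BINARY_OP - → 4 - 39 = -35. Stack: [1521, -35]
BINARY_OP // → 1521 // -35 = -44. Stack: [-44]
STORE_FAST r → r=-44. Stack: []
LOAD_FAST w → push 1365. Stack: [1365]
RETURN_VALUE → return 1365.

1365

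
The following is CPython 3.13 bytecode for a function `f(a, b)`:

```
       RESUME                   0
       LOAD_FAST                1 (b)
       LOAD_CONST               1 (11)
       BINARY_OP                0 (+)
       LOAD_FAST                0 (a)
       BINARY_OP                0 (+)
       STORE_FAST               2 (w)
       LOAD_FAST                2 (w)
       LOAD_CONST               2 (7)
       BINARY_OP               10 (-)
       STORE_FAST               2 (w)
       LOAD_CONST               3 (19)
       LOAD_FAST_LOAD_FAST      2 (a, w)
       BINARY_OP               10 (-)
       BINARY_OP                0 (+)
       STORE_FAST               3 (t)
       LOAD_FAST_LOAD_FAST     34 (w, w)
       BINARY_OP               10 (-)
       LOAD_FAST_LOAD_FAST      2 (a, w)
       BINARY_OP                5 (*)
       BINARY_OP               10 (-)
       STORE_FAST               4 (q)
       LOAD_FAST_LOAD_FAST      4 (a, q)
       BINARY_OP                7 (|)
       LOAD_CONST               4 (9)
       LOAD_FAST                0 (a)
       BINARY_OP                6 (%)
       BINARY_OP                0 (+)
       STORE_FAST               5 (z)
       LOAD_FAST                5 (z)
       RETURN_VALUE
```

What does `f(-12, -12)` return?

LOAD_FAST b → push -12. Stack: [-12]
LOAD_CONST → push 11. Stack: [-12, 11]
BINARY_OP + → -12 + 11 = -1. Stack: [-1]
LOAD_FAST a → push -12. Stack: [-1, -12]
BINARY_OP + → -1 + -12 = -13. Stack: [-13]
STORE_FAST w → w=-13. Stack: []
LOAD_FAST w → push -13. Stack: [-13]
LOAD_CONST → push 7. Stack: [-13, 7]
BINARY_OP - → -13 - 7 = -20. Stack: [-20]
STORE_FAST w → w=-20. Stack: []
LOAD_CONST → push 19. Stack: [19]
LOAD_FAST_LOAD_FAST a,w → push -12,-20. Stack: [19, -12, -20]
BINARY_OP - → -12 - -20 = 8. Stack: [19, 8]
BINARY_OP + → 19 + 8 = 27. Stack: [27]
STORE_FAST t → t=27. Stack: []
LOAD_FAST_LOAD_FAST w,w → push -20,-20. Stack: [-20, -20]
BINARY_OP - → -20 - -20 = 0. Stack: [0]
LOAD_FAST_LOAD_FAST a,w → push -12,-20. Stack: [0, -12, -20]
BINARY_OP * → -12 * -20 = 240. Stack: [0, 240]
BINARY_OP - → 0 - 240 = -240. Stack: [-240]
STORE_FAST q → q=-240. Stack: []
LOAD_FAST_LOAD_FAST a,q → push -12,-240. Stack: [-12, -240]
BINARY_OP | → -12 | -240 = -12. Stack: [-12]
LOAD_CONST → push 9. Stack: [-12, 9]
LOAD_FAST a → push -12. Stack: [-12, 9, -12]
BINARY_OP % → 9 % -12 = -3. Stack: [-12, -3]
BINARY_OP + → -12 + -3 = -15. Stack: [-15]
STORE_FAST z → z=-15. Stack: []
LOAD_FAST z → push -15. Stack: [-15]
RETURN_VALUE → return -15.

-15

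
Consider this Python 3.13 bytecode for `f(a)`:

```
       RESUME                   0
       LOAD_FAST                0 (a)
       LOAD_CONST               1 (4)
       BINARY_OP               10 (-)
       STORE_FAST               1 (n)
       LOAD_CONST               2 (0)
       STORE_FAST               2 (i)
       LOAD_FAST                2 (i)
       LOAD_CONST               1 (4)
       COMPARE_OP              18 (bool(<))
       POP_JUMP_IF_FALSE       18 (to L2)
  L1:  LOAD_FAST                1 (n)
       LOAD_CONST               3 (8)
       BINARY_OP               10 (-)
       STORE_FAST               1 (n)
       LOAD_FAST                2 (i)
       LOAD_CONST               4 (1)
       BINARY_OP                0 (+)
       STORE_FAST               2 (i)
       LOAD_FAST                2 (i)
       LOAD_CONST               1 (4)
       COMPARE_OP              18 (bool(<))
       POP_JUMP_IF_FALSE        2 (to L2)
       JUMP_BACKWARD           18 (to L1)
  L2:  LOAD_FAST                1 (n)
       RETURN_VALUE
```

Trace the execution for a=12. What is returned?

-24

LOAD_FAST a → push 12. Stack: [12]
LOAD_CONST → push 4. Stack: [12, 4]
BINARY_OP - → 12 - 4 = 8. Stack: [8]
STORE_FAST n → n=8. Stack: []
LOAD_CONST → push 0. Stack: [0]
STORE_FAST i → i=0. Stack: []
LOAD_FAST i → push 0. Stack: [0]
LOAD_CONST → push 4. Stack: [0, 4]
COMPARE_OP bool(<) → 0 vs 4 = True. Stack: [True]
POP_JUMP_IF_FALSE → pop True; no jump. Stack: []
LOAD_FAST n → push 8. Stack: [8]
LOAD_CONST → push 8. Stack: [8, 8]
BINARY_OP - → 8 - 8 = 0. Stack: [0]
STORE_FAST n → n=0. Stack: []
LOAD_FAST i → push 0. Stack: [0]
LOAD_CONST → push 1. Stack: [0, 1]
BINARY_OP + → 0 + 1 = 1. Stack: [1]
STORE_FAST i → i=1. Stack: []
LOAD_FAST i → push 1. Stack: [1]
LOAD_CONST → push 4. Stack: [1, 4]
COMPARE_OP bool(<) → 1 vs 4 = True. Stack: [True]
POP_JUMP_IF_FALSE → pop True; no jump. Stack: []
LOAD_FAST n → push 0. Stack: [0]
LOAD_CONST → push 8. Stack: [0, 8]
BINARY_OP - → 0 - 8 = -8. Stack: [-8]
STORE_FAST n → n=-8. Stack: []
LOAD_FAST i → push 1. Stack: [1]
LOAD_CONST → push 1. Stack: [1, 1]
BINARY_OP + → 1 + 1 = 2. Stack: [2]
STORE_FAST i → i=2. Stack: []
LOAD_FAST i → push 2. Stack: [2]
LOAD_CONST → push 4. Stack: [2, 4]
COMPARE_OP bool(<) → 2 vs 4 = True. Stack: [True]
POP_JUMP_IF_FALSE → pop True; no jump. Stack: []
LOAD_FAST n → push -8. Stack: [-8]
LOAD_CONST → push 8. Stack: [-8, 8]
BINARY_OP - → -8 - 8 = -16. Stack: [-16]
STORE_FAST n → n=-16. Stack: []
LOAD_FAST i → push 2. Stack: [2]
LOAD_CONST → push 1. Stack: [2, 1]
BINARY_OP + → 2 + 1 = 3. Stack: [3]
STORE_FAST i → i=3. Stack: []
LOAD_FAST i → push 3. Stack: [3]
LOAD_CONST → push 4. Stack: [3, 4]
COMPARE_OP bool(<) → 3 vs 4 = True. Stack: [True]
POP_JUMP_IF_FALSE → pop True; no jump. Stack: []
LOAD_FAST n → push -16. Stack: [-16]
LOAD_CONST → push 8. Stack: [-16, 8]
BINARY_OP - → -16 - 8 = -24. Stack: [-24]
STORE_FAST n → n=-24. Stack: []
LOAD_FAST i → push 3. Stack: [3]
LOAD_CONST → push 1. Stack: [3, 1]
BINARY_OP + → 3 + 1 = 4. Stack: [4]
STORE_FAST i → i=4. Stack: []
LOAD_FAST i → push 4. Stack: [4]
LOAD_CONST → push 4. Stack: [4, 4]
COMPARE_OP bool(<) → 4 vs 4 = False. Stack: [False]
POP_JUMP_IF_FALSE → pop False; jump. Stack: []
LOAD_FAST n → push -24. Stack: [-24]
RETURN_VALUE → return -24.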